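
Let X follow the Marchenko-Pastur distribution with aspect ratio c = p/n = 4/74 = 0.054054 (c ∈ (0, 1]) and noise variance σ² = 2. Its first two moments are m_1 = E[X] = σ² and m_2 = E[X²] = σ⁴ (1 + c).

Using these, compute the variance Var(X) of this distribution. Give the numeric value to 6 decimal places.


m_1 = E[X] = σ² = 2, so m_1² = 4.
m_2 = E[X²] = σ⁴ (1 + c) = 4 · (1 + 0.054054) = 4 · 1.054054 = 4.216216.
(Note m_2 − m_1² simplifies to c · σ⁴ = 0.054054 · 4.)

Var(X) = m_2 − m_1² = 4.216216 − 4 = 0.216216.


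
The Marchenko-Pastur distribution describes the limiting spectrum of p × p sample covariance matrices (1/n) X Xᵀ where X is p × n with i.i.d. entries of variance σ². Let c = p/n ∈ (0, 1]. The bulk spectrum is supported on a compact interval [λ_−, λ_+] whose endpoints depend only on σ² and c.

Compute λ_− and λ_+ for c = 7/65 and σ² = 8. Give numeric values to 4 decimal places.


c = 7/65 = 0.107692; √c = 0.328165.
λ_− = σ² (1 − √c)² = 8 · (1 − 0.328165)² = 8 · (0.671835)² = 3.610897.
λ_+ = σ² (1 + √c)² = 8 · (1 + 0.328165)² = 8 · (1.328165)² = 14.112179.

Rounded to 4 decimal places: λ_− ≈ 3.6109, λ_+ ≈ 14.1122.


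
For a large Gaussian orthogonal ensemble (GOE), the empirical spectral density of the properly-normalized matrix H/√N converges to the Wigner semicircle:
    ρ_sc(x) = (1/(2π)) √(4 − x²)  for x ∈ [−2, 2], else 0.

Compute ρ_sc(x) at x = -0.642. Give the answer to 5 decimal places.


ρ_sc(x) = (1/(2π)) √(4 − x²). With x = -0.642:
  4 − x² = 4 − (-0.642)² = 4 − 0.412164 = 3.587836.
  √(4 − x²) = 1.894158.
  1/(2π) = 0.159155.
  ρ_sc(-0.642) = 0.159155 · 1.894158 = 0.301465.

Rounded to 5 decimal places: ρ_sc(-0.642) ≈ 0.30146.


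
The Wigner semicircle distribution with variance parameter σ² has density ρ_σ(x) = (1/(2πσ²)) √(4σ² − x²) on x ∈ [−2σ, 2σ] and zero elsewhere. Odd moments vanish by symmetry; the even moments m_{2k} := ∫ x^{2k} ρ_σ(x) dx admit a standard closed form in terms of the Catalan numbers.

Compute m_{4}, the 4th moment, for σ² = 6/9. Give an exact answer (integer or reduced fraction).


By the scaled semicircle moment identity, m_{2k} = σ^{2k} · C_k with k = 2.
C_2 = (1/(k+1)) · C(2k, k) = (1/3) · C(4, 2) = (1/3) · 6 = 2.
σ^{2k} = (σ²)^k = (6/9)^2 = 4/9.

Therefore m_{4} = σ^{4} · C_2 = (4/9) · 2 = 8/9.


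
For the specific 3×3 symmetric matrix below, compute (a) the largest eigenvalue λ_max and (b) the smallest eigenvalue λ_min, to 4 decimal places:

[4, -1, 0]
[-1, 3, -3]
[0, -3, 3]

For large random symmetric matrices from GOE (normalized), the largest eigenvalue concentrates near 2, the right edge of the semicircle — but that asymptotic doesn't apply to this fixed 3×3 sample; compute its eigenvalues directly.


Since M is real symmetric, all three eigenvalues are real; they are the roots of det(λI − M) = λ³ − (tr M) λ² + s λ − det M, where s is the sum of the principal 2×2 minors.
tr M = 4 + 3 + 3 = 10.
s = (4·3 − (-1)²) + (4·3 − 0²) + (3·3 − (-3)²) = 11 + 12 + 0 = 23.
det M (expand along row 1) = 4·0 − (-1)·(-3) + 0·3 = -3.
Characteristic polynomial: λ³ − 10λ² + 23λ + 3 = 0.
Substitute λ = y + (tr M)/3 = y + 3.333333 to remove the quadratic term: y³ + p·y + q = 0 with p = s − (tr M)²/3 = -10.333333 and q = −2(tr M)³/27 + (tr M)·s/3 − det M = 5.592593.
Three real roots ⇒ use the trigonometric (Viète) form: r = 2√(−p/3) = 3.711843, φ = arccos(3q/(p·r)) = arccos(-0.437426) = 2.023530 rad.
y_k = r·cos(φ/3 − 2πk/3) for k = 0, 1, 2 gives y = 2.898997, 0.558036, -3.457033.
λ_k = y_k + 3.333333 gives λ = 6.2323, 3.8914, -0.1237 (check: the sum is 10.0000 = tr M).

Hence λ_max = 6.2323 and λ_min = -0.1237.


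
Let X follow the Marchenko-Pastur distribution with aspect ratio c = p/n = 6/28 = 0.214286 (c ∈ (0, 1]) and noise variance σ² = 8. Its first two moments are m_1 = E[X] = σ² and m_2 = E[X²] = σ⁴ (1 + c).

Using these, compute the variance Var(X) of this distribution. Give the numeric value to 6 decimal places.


m_1 = E[X] = σ² = 8, so m_1² = 64.
m_2 = E[X²] = σ⁴ (1 + c) = 64 · (1 + 0.214286) = 64 · 1.214286 = 77.714286.
(Note m_2 − m_1² simplifies to c · σ⁴ = 0.214286 · 64.)

Var(X) = m_2 − m_1² = 77.714286 − 64 = 13.714286.


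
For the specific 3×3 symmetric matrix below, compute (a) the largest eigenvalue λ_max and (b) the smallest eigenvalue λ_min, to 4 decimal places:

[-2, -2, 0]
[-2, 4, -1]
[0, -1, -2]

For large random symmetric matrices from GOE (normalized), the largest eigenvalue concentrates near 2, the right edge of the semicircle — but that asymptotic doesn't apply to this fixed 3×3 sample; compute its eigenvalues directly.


Since M is real symmetric, all three eigenvalues are real; they are the roots of det(λI − M) = λ³ − (tr M) λ² + s λ − det M, where s is the sum of the principal 2×2 minors.
tr M = -2 + 4 + (-2) = 0.
s = ((-2)·4 − (-2)²) + ((-2)·(-2) − 0²) + (4·(-2) − (-1)²) = -12 + 4 + (-9) = -17.
det M (expand along row 1) = (-2)·(-9) − (-2)·4 + 0·2 = 26.
Characteristic polynomial: λ³ − 17λ − 26 = 0.
Substitute λ = y + (tr M)/3 = y + 0.000000 to remove the quadratic term: y³ + p·y + q = 0 with p = s − (tr M)²/3 = -17.000000 and q = −2(tr M)³/27 + (tr M)·s/3 − det M = -26.000000.
Three real roots ⇒ use the trigonometric (Viète) form: r = 2√(−p/3) = 4.760952, φ = arccos(3q/(p·r)) = arccos(0.963722) = 0.270183 rad.
y_k = r·cos(φ/3 − 2πk/3) for k = 0, 1, 2 gives y = 4.741657, -2.000000, -2.741657.
λ_k = y_k + 0.000000 gives λ = 4.7417, -2.0000, -2.7417 (check: the sum is 0.0000 = tr M).

Hence λ_max = 4.7417 and λ_min = -2.7417.


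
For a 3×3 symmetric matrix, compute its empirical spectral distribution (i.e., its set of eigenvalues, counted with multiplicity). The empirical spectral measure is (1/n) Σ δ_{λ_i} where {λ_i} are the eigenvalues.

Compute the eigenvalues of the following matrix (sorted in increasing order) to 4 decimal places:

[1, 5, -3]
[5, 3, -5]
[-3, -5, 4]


Since M is real symmetric, all three eigenvalues are real; they are the roots of det(λI − M) = λ³ − (tr M) λ² + s λ − det M, where s is the sum of the principal 2×2 minors.
tr M = 1 + 3 + 4 = 8.
s = (1·3 − 5²) + (1·4 − (-3)²) + (3·4 − (-5)²) = -22 + (-5) + (-13) = -40.
det M (expand along row 1) = 1·(-13) − 5·5 + (-3)·(-16) = 10.
Characteristic polynomial: λ³ − 8λ² − 40λ − 10 = 0.
Substitute λ = y + (tr M)/3 = y + 2.666667 to remove the quadratic term: y³ + p·y + q = 0 with p = s − (tr M)²/3 = -61.333333 and q = −2(tr M)³/27 + (tr M)·s/3 − det M = -154.592593.
Three real roots ⇒ use the trigonometric (Viète) form: r = 2√(−p/3) = 9.043107, φ = arccos(3q/(p·r)) = arccos(0.836172) = 0.580530 rad.
y_k = r·cos(φ/3 − 2πk/3) for k = 0, 1, 2 gives y = 8.874320, -2.931116, -5.943204.
λ_k = y_k + 2.666667 gives λ = 11.5410, -0.2644, -3.2765 (check: the sum is 8.0000 = tr M).

Eigenvalues sorted in increasing order: [-3.2765, -0.2644, 11.5410].


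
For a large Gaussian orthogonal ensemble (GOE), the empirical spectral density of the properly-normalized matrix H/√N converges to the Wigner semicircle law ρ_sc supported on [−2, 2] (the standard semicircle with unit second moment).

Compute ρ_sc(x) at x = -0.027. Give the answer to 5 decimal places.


ρ_sc(x) = (1/(2π)) √(4 − x²). With x = -0.027:
  4 − x² = 4 − (-0.027)² = 4 − 0.000729 = 3.999271.
  √(4 − x²) = 1.999818.
  1/(2π) = 0.159155.
  ρ_sc(-0.027) = 0.159155 · 1.999818 = 0.318281.

Rounded to 5 decimal places: ρ_sc(-0.027) ≈ 0.31828.


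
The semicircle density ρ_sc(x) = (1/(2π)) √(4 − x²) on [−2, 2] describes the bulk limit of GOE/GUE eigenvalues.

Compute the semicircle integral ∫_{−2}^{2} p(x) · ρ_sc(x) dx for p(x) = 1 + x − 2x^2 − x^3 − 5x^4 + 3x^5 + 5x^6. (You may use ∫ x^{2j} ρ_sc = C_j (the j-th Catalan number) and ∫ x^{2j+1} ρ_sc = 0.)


Write p(x) = Σ a_i x^i, split into monomials and integrate each against ρ_sc separately.
Using ∫ x^{2j} ρ_sc = C_j = (1/(j+1)) C(2j, j) (Catalan numbers) and ∫ x^{2j+1} ρ_sc = 0 (odd monomials vanish by symmetry):
  i = 0 (even): a_0 · C_{0} = 1 · 1 = 1
  i = 1 (odd): ∫ x^1 ρ_sc = 0 (vanishes)
  i = 2 (even): a_2 · C_{1} = -2 · 1 = -2
  i = 3 (odd): ∫ x^3 ρ_sc = 0 (vanishes)
  i = 4 (even): a_4 · C_{2} = -5 · 2 = -10
  i = 5 (odd): ∫ x^5 ρ_sc = 0 (vanishes)
  i = 6 (even): a_6 · C_{3} = 5 · 5 = 25

Summing the contributions: ∫_{−2}^{2} p(x) ρ_sc(x) dx = 1 + (-2) + (-10) + 25 = 14.


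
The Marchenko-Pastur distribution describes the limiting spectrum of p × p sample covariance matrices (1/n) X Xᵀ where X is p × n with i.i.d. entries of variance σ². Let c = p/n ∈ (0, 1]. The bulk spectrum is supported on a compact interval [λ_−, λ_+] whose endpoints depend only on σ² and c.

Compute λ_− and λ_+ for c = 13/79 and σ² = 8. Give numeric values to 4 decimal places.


c = 13/79 = 0.164557; √c = 0.405656.
λ_− = σ² (1 − √c)² = 8 · (1 − 0.405656)² = 8 · (0.594344)² = 2.825956.
λ_+ = σ² (1 + √c)² = 8 · (1 + 0.405656)² = 8 · (1.405656)² = 15.806955.

Rounded to 4 decimal places: λ_− ≈ 2.8260, λ_+ ≈ 15.8070.


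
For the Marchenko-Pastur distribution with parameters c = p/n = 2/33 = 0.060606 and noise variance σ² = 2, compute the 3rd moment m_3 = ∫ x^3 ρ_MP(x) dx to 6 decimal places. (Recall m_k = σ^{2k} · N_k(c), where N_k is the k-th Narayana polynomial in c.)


E[X³] = σ⁶ (1 + 3c + c²) (third MP moment). With σ² = 2 (so σ⁶ = 8) and c = 2/33 = 0.060606: E[X³] = 8 · (1 + 3·0.060606 + (0.060606)²) = 8 · 1.185491.

So E[X^3] = 9.483930.


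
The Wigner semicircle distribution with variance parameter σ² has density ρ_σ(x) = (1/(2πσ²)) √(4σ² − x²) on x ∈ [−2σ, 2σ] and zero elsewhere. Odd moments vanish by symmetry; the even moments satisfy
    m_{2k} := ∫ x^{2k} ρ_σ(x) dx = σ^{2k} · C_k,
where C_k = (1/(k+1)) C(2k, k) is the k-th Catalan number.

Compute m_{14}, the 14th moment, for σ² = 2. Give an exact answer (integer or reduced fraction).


By the scaled semicircle moment identity, m_{2k} = σ^{2k} · C_k with k = 7.
C_7 = (1/(k+1)) · C(2k, k) = (1/8) · C(14, 7) = (1/8) · 3432 = 429.
σ^{2k} = (σ²)^k = (2)^7 = 128.

Therefore m_{14} = σ^{14} · C_7 = 128 · 429 = 54912.


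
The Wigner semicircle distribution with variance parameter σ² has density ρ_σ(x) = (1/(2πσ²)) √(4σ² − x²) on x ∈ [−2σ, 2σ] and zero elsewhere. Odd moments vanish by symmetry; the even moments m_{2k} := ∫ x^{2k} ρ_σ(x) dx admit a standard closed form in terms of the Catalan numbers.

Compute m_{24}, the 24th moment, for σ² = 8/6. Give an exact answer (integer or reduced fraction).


By the scaled semicircle moment identity, m_{2k} = σ^{2k} · C_k with k = 12.
C_12 = (1/(k+1)) · C(2k, k) = (1/13) · C(24, 12) = (1/13) · 2704156 = 208012.
σ^{2k} = (σ²)^k = (8/6)^12 = 16777216/531441.

Therefore m_{24} = σ^{24} · C_12 = (16777216/531441) · 208012 = 3489862254592/531441.


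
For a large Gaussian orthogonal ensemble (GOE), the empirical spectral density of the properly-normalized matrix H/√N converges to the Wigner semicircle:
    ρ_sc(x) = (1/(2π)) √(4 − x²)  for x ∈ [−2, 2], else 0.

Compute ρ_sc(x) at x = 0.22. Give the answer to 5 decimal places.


ρ_sc(x) = (1/(2π)) √(4 − x²). With x = 0.22:
  4 − x² = 4 − (0.22)² = 4 − 0.048400 = 3.951600.
  √(4 − x²) = 1.987863.
  1/(2π) = 0.159155.
  ρ_sc(0.22) = 0.159155 · 1.987863 = 0.316378.

Rounded to 5 decimal places: ρ_sc(0.22) ≈ 0.31638.


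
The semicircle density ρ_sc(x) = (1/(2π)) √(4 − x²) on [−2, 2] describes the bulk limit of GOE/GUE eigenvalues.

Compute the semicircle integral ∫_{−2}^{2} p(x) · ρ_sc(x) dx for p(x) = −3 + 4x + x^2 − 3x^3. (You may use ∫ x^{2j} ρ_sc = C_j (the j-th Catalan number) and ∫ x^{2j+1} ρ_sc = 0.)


Write p(x) = Σ a_i x^i, split into monomials and integrate each against ρ_sc separately.
Using ∫ x^{2j} ρ_sc = C_j = (1/(j+1)) C(2j, j) (Catalan numbers) and ∫ x^{2j+1} ρ_sc = 0 (odd monomials vanish by symmetry):
  i = 0 (even): a_0 · C_{0} = -3 · 1 = -3
  i = 1 (odd): ∫ x^1 ρ_sc = 0 (vanishes)
  i = 2 (even): a_2 · C_{1} = 1 · 1 = 1
  i = 3 (odd): ∫ x^3 ρ_sc = 0 (vanishes)

Summing the contributions: ∫_{−2}^{2} p(x) ρ_sc(x) dx = (-3) + 1 = -2.


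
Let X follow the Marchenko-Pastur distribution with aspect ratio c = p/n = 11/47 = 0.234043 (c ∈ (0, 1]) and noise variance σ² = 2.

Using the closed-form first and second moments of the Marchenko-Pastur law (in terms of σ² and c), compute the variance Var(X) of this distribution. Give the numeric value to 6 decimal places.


Recall the MP moments m_1 = E[X] = σ² and m_2 = E[X²] = σ⁴ (1 + c).
m_1 = E[X] = σ² = 2, so m_1² = 4.
m_2 = E[X²] = σ⁴ (1 + c) = 4 · (1 + 0.234043) = 4 · 1.234043 = 4.936170.
(Note m_2 − m_1² simplifies to c · σ⁴ = 0.234043 · 4.)

Var(X) = m_2 − m_1² = 4.936170 − 4 = 0.936170.


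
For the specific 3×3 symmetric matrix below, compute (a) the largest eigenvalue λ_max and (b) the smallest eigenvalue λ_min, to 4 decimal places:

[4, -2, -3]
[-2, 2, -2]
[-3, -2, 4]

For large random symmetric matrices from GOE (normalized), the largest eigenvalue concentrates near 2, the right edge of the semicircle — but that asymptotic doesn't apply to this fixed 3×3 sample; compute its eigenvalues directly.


Since M is real symmetric, all three eigenvalues are real; they are the roots of det(λI − M) = λ³ − (tr M) λ² + s λ − det M, where s is the sum of the principal 2×2 minors.
tr M = 4 + 2 + 4 = 10.
s = (4·2 − (-2)²) + (4·4 − (-3)²) + (2·4 − (-2)²) = 4 + 7 + 4 = 15.
det M (expand along row 1) = 4·4 − (-2)·(-14) + (-3)·10 = -42.
Characteristic polynomial: λ³ − 10λ² + 15λ + 42 = 0.
Substitute λ = y + (tr M)/3 = y + 3.333333 to remove the quadratic term: y³ + p·y + q = 0 with p = s − (tr M)²/3 = -18.333333 and q = −2(tr M)³/27 + (tr M)·s/3 − det M = 17.925926.
Three real roots ⇒ use the trigonometric (Viète) form: r = 2√(−p/3) = 4.944132, φ = arccos(3q/(p·r)) = arccos(-0.593296) = 2.205943 rad.
y_k = r·cos(φ/3 − 2πk/3) for k = 0, 1, 2 gives y = 3.666667, 1.038948, -4.705615.
λ_k = y_k + 3.333333 gives λ = 7.0000, 4.3723, -1.3723 (check: the sum is 10.0000 = tr M).

Hence λ_max = 7.0000 and λ_min = -1.3723.


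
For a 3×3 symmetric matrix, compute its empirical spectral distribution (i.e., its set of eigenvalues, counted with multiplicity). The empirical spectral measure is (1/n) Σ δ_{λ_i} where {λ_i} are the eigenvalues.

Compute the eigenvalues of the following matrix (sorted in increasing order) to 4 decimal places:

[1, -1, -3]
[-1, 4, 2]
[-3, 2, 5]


Since M is real symmetric, all three eigenvalues are real; they are the roots of det(λI − M) = λ³ − (tr M) λ² + s λ − det M, where s is the sum of the principal 2×2 minors.
tr M = 1 + 4 + 5 = 10.
s = (1·4 − (-1)²) + (1·5 − (-3)²) + (4·5 − 2²) = 3 + (-4) + 16 = 15.
det M (expand along row 1) = 1·16 − (-1)·1 + (-3)·10 = -13.
Characteristic polynomial: λ³ − 10λ² + 15λ + 13 = 0.
Substitute λ = y + (tr M)/3 = y + 3.333333 to remove the quadratic term: y³ + p·y + q = 0 with p = s − (tr M)²/3 = -18.333333 and q = −2(tr M)³/27 + (tr M)·s/3 − det M = -11.074074.
Three real roots ⇒ use the trigonometric (Viète) form: r = 2√(−p/3) = 4.944132, φ = arccos(3q/(p·r)) = arccos(0.366520) = 1.195531 rad.
y_k = r·cos(φ/3 − 2πk/3) for k = 0, 1, 2 gives y = 4.556711, -0.616843, -3.939868.
λ_k = y_k + 3.333333 gives λ = 7.8900, 2.7165, -0.6065 (check: the sum is 10.0000 = tr M).

Eigenvalues sorted in increasing order: [-0.6065, 2.7165, 7.8900].


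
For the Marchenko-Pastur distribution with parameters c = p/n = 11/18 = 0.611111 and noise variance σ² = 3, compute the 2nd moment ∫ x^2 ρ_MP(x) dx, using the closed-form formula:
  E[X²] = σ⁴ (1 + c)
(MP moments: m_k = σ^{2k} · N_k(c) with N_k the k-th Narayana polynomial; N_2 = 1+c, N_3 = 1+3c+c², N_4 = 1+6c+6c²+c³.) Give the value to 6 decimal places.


E[X²] = σ⁴ (1 + c) (second MP moment). With σ² = 3 (so σ⁴ = 9) and c = 11/18 = 0.611111: E[X²] = 9 · (1 + 0.611111) = 9 · 1.611111.

So E[X^2] = 14.500000.


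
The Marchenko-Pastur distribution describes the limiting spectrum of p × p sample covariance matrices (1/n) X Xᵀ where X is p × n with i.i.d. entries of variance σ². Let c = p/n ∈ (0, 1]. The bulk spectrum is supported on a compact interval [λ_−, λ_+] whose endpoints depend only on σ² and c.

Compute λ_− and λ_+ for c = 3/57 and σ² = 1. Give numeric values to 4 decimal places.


c = 3/57 = 0.052632; √c = 0.229416.
λ_− = σ² (1 − √c)² = 1 · (1 − 0.229416)² = 1 · (0.770584)² = 0.593800.
λ_+ = σ² (1 + √c)² = 1 · (1 + 0.229416)² = 1 · (1.229416)² = 1.511463.

Rounded to 4 decimal places: λ_− ≈ 0.5938, λ_+ ≈ 1.5115.


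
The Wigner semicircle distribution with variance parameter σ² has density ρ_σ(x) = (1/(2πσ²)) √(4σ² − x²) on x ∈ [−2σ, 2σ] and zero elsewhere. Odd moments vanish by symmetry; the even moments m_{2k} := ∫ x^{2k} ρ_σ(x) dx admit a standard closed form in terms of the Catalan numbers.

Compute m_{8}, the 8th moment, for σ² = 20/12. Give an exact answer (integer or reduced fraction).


By the scaled semicircle moment identity, m_{2k} = σ^{2k} · C_k with k = 4.
C_4 = (1/(k+1)) · C(2k, k) = (1/5) · C(8, 4) = (1/5) · 70 = 14.
σ^{2k} = (σ²)^k = (20/12)^4 = 625/81.

Therefore m_{8} = σ^{8} · C_4 = (625/81) · 14 = 8750/81.


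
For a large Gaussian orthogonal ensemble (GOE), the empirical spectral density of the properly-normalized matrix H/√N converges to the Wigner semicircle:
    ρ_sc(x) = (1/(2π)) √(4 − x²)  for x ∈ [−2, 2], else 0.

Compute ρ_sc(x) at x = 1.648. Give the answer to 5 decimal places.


ρ_sc(x) = (1/(2π)) √(4 − x²). With x = 1.648:
  4 − x² = 4 − (1.648)² = 4 − 2.715904 = 1.284096.
  √(4 − x²) = 1.133180.
  1/(2π) = 0.159155.
  ρ_sc(1.648) = 0.159155 · 1.133180 = 0.180351.

Rounded to 5 decimal places: ρ_sc(1.648) ≈ 0.18035.


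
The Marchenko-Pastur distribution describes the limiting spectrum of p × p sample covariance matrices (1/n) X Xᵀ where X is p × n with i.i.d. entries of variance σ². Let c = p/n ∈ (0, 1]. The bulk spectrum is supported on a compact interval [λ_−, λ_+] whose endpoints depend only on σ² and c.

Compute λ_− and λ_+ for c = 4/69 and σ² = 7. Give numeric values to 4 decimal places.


c = 4/69 = 0.057971; √c = 0.240772.
λ_− = σ² (1 − √c)² = 7 · (1 − 0.240772)² = 7 · (0.759228)² = 4.034993.
λ_+ = σ² (1 + √c)² = 7 · (1 + 0.240772)² = 7 · (1.240772)² = 10.776601.

Rounded to 4 decimal places: λ_− ≈ 4.0350, λ_+ ≈ 10.7766.


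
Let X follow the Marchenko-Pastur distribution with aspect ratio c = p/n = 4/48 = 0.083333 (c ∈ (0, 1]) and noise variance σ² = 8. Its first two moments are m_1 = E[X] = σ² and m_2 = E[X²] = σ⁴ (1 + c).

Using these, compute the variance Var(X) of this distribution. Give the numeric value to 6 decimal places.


m_1 = E[X] = σ² = 8, so m_1² = 64.
m_2 = E[X²] = σ⁴ (1 + c) = 64 · (1 + 0.083333) = 64 · 1.083333 = 69.333333.
(Note m_2 − m_1² simplifies to c · σ⁴ = 0.083333 · 64.)

Var(X) = m_2 − m_1² = 69.333333 − 64 = 5.333333.


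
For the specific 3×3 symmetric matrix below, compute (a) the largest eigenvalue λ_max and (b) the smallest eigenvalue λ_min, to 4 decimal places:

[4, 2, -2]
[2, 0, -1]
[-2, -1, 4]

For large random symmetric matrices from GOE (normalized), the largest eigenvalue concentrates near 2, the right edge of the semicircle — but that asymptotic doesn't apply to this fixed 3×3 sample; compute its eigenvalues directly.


Since M is real symmetric, all three eigenvalues are real; they are the roots of det(λI − M) = λ³ − (tr M) λ² + s λ − det M, where s is the sum of the principal 2×2 minors.
tr M = 4 + 0 + 4 = 8.
s = (4·0 − 2²) + (4·4 − (-2)²) + (0·4 − (-1)²) = -4 + 12 + (-1) = 7.
det M (expand along row 1) = 4·(-1) − 2·6 + (-2)·(-2) = -12.
Characteristic polynomial: λ³ − 8λ² + 7λ + 12 = 0.
Substitute λ = y + (tr M)/3 = y + 2.666667 to remove the quadratic term: y³ + p·y + q = 0 with p = s − (tr M)²/3 = -14.333333 and q = −2(tr M)³/27 + (tr M)·s/3 − det M = -7.259259.
Three real roots ⇒ use the trigonometric (Viète) form: r = 2√(−p/3) = 4.371626, φ = arccos(3q/(p·r)) = arccos(0.347555) = 1.215834 rad.
y_k = r·cos(φ/3 − 2πk/3) for k = 0, 1, 2 gives y = 4.017493, -0.516048, -3.501445.
λ_k = y_k + 2.666667 gives λ = 6.6842, 2.1506, -0.8348 (check: the sum is 8.0000 = tr M).

Hence λ_max = 6.6842 and λ_min = -0.8348.


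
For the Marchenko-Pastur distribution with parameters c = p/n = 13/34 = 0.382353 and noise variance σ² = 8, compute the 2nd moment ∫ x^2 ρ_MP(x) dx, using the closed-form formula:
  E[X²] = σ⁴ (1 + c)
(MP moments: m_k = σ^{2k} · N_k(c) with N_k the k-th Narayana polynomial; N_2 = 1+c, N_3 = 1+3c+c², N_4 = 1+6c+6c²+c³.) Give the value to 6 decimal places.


E[X²] = σ⁴ (1 + c) (second MP moment). With σ² = 8 (so σ⁴ = 64) and c = 13/34 = 0.382353: E[X²] = 64 · (1 + 0.382353) = 64 · 1.382353.

So E[X^2] = 88.470588.


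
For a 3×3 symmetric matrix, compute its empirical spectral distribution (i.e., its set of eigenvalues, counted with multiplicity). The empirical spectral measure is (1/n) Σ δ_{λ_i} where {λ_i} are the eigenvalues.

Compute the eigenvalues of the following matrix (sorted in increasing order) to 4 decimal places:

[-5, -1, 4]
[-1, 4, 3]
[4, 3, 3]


Since M is real symmetric, all three eigenvalues are real; they are the roots of det(λI − M) = λ³ − (tr M) λ² + s λ − det M, where s is the sum of the principal 2×2 minors.
tr M = -5 + 4 + 3 = 2.
s = ((-5)·4 − (-1)²) + ((-5)·3 − 4²) + (4·3 − 3²) = -21 + (-31) + 3 = -49.
det M (expand along row 1) = (-5)·3 − (-1)·(-15) + 4·(-19) = -106.
Characteristic polynomial: λ³ − 2λ² − 49λ + 106 = 0.
Substitute λ = y + (tr M)/3 = y + 0.666667 to remove the quadratic term: y³ + p·y + q = 0 with p = s − (tr M)²/3 = -50.333333 and q = −2(tr M)³/27 + (tr M)·s/3 − det M = 72.740741.
Three real roots ⇒ use the trigonometric (Viète) form: r = 2√(−p/3) = 8.192137, φ = arccos(3q/(p·r)) = arccos(-0.529232) = 2.128491 rad.
y_k = r·cos(φ/3 − 2πk/3) for k = 0, 1, 2 gives y = 6.215289, 1.514149, -7.729438.
λ_k = y_k + 0.666667 gives λ = 6.8820, 2.1808, -7.0628 (check: the sum is 2.0000 = tr M).

Eigenvalues sorted in increasing order: [-7.0628, 2.1808, 6.8820].


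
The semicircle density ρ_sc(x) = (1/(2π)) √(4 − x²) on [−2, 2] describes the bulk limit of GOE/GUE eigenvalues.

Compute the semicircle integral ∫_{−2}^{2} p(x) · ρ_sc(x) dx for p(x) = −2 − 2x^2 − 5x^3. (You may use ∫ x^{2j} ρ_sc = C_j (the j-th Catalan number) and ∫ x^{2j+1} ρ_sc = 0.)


Write p(x) = Σ a_i x^i, split into monomials and integrate each against ρ_sc separately.
Using ∫ x^{2j} ρ_sc = C_j = (1/(j+1)) C(2j, j) (Catalan numbers) and ∫ x^{2j+1} ρ_sc = 0 (odd monomials vanish by symmetry):
  i = 0 (even): a_0 · C_{0} = -2 · 1 = -2
  i = 2 (even): a_2 · C_{1} = -2 · 1 = -2
  i = 3 (odd): ∫ x^3 ρ_sc = 0 (vanishes)

Summing the contributions: ∫_{−2}^{2} p(x) ρ_sc(x) dx = (-2) + (-2) = -4.


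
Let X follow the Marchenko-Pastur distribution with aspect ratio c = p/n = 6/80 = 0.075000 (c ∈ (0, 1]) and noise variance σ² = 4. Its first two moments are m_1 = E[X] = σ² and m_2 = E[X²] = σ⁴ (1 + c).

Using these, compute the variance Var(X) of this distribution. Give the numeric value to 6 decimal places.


m_1 = E[X] = σ² = 4, so m_1² = 16.
m_2 = E[X²] = σ⁴ (1 + c) = 16 · (1 + 0.075000) = 16 · 1.075000 = 17.200000.
(Note m_2 − m_1² simplifies to c · σ⁴ = 0.075000 · 16.)

Var(X) = m_2 − m_1² = 17.200000 − 16 = 1.200000.


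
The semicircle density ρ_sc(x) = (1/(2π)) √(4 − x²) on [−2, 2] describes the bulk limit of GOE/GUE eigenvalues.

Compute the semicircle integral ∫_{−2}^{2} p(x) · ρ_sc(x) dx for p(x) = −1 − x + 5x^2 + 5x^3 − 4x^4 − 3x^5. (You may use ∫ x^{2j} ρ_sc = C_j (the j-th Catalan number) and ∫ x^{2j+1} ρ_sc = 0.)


Write p(x) = Σ a_i x^i, split into monomials and integrate each against ρ_sc separately.
Using ∫ x^{2j} ρ_sc = C_j = (1/(j+1)) C(2j, j) (Catalan numbers) and ∫ x^{2j+1} ρ_sc = 0 (odd monomials vanish by symmetry):
  i = 0 (even): a_0 · C_{0} = -1 · 1 = -1
  i = 1 (odd): ∫ x^1 ρ_sc = 0 (vanishes)
  i = 2 (even): a_2 · C_{1} = 5 · 1 = 5
  i = 3 (odd): ∫ x^3 ρ_sc = 0 (vanishes)
  i = 4 (even): a_4 · C_{2} = -4 · 2 = -8
  i = 5 (odd): ∫ x^5 ρ_sc = 0 (vanishes)

Summing the contributions: ∫_{−2}^{2} p(x) ρ_sc(x) dx = (-1) + 5 + (-8) = -4.


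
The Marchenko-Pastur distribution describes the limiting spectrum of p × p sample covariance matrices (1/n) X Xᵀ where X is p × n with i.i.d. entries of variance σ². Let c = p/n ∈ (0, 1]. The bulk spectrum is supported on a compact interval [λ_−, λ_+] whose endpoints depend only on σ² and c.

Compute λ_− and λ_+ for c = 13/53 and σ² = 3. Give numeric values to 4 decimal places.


c = 13/53 = 0.245283; √c = 0.495261.
λ_− = σ² (1 − √c)² = 3 · (1 − 0.495261)² = 3 · (0.504739)² = 0.764286.
λ_+ = σ² (1 + √c)² = 3 · (1 + 0.495261)² = 3 · (1.495261)² = 6.707412.

Rounded to 4 decimal places: λ_− ≈ 0.7643, λ_+ ≈ 6.7074.


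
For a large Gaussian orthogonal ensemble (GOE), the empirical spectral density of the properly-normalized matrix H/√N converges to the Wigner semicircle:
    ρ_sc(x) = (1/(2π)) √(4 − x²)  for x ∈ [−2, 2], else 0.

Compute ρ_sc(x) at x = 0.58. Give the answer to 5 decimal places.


ρ_sc(x) = (1/(2π)) √(4 − x²). With x = 0.58:
  4 − x² = 4 − (0.58)² = 4 − 0.336400 = 3.663600.
  √(4 − x²) = 1.914053.
  1/(2π) = 0.159155.
  ρ_sc(0.58) = 0.159155 · 1.914053 = 0.304631.

Rounded to 5 decimal places: ρ_sc(0.58) ≈ 0.30463.


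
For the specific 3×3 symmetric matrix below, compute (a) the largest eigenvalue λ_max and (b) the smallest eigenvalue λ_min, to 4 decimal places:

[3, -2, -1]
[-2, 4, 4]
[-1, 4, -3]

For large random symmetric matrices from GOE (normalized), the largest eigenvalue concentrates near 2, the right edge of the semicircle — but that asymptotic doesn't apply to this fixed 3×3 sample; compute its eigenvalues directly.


Since M is real symmetric, all three eigenvalues are real; they are the roots of det(λI − M) = λ³ − (tr M) λ² + s λ − det M, where s is the sum of the principal 2×2 minors.
tr M = 3 + 4 + (-3) = 4.
s = (3·4 − (-2)²) + (3·(-3) − (-1)²) + (4·(-3) − 4²) = 8 + (-10) + (-28) = -30.
det M (expand along row 1) = 3·(-28) − (-2)·10 + (-1)·(-4) = -60.
Characteristic polynomial: λ³ − 4λ² − 30λ + 60 = 0.
Substitute λ = y + (tr M)/3 = y + 1.333333 to remove the quadratic term: y³ + p·y + q = 0 with p = s − (tr M)²/3 = -35.333333 and q = −2(tr M)³/27 + (tr M)·s/3 − det M = 15.259259.
Three real roots ⇒ use the trigonometric (Viète) form: r = 2√(−p/3) = 6.863753, φ = arccos(3q/(p·r)) = arccos(-0.188759) = 1.760695 rad.
y_k = r·cos(φ/3 − 2πk/3) for k = 0, 1, 2 gives y = 5.715189, 0.434182, -6.149371.
λ_k = y_k + 1.333333 gives λ = 7.0485, 1.7675, -4.8160 (check: the sum is 4.0000 = tr M).

Hence λ_max = 7.0485 and λ_min = -4.8160.


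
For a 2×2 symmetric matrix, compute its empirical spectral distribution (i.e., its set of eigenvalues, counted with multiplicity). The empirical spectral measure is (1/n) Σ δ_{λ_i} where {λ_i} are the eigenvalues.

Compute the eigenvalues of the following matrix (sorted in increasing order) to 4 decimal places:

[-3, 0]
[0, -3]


Since M is real symmetric, both eigenvalues are real; they are the roots of det(λI − M) = λ² − (tr M) λ + det M.
tr M = -3 + (-3) = -6.
det M = (-3)·(-3) − 0² = 9 − 0 = 9.
Characteristic polynomial: λ² + 6λ + 9 = 0.
Discriminant Δ = (tr M)² − 4·det M = 36 − 36 = 0; √Δ = 0.000000.
λ = (tr M ± √Δ)/2 = (-6 ± 0.000000)/2, giving (tr M − √Δ)/2 = -3.0000 and (tr M + √Δ)/2 = -3.0000.

Eigenvalues sorted in increasing order: [-3.0000, -3.0000].


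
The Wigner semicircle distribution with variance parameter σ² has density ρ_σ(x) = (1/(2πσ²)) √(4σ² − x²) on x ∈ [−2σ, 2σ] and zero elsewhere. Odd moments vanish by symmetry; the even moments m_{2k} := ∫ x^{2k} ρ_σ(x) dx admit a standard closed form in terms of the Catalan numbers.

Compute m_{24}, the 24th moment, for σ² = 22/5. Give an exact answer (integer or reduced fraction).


By the scaled semicircle moment identity, m_{2k} = σ^{2k} · C_k with k = 12.
C_12 = (1/(k+1)) · C(2k, k) = (1/13) · C(24, 12) = (1/13) · 2704156 = 208012.
σ^{2k} = (σ²)^k = (22/5)^12 = 12855002631049216/244140625.

Therefore m_{24} = σ^{24} · C_12 = (12855002631049216/244140625) · 208012 = 2673994807289809518592/244140625.


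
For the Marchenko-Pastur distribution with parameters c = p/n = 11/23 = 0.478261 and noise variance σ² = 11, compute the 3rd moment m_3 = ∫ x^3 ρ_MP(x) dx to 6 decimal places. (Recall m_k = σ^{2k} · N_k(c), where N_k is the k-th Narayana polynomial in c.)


E[X³] = σ⁶ (1 + 3c + c²) (third MP moment). With σ² = 11 (so σ⁶ = 1331) and c = 11/23 = 0.478261: E[X³] = 1331 · (1 + 3·0.478261 + (0.478261)²) = 1331 · 2.663516.

So E[X^3] = 3545.139887.


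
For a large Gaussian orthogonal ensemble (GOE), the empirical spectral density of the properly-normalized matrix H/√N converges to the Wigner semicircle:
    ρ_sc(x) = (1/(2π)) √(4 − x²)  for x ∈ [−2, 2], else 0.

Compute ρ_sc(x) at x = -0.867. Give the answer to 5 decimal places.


ρ_sc(x) = (1/(2π)) √(4 − x²). With x = -0.867:
  4 − x² = 4 − (-0.867)² = 4 − 0.751689 = 3.248311.
  √(4 − x²) = 1.802307.
  1/(2π) = 0.159155.
  ρ_sc(-0.867) = 0.159155 · 1.802307 = 0.286846.

Rounded to 5 decimal places: ρ_sc(-0.867) ≈ 0.28685.


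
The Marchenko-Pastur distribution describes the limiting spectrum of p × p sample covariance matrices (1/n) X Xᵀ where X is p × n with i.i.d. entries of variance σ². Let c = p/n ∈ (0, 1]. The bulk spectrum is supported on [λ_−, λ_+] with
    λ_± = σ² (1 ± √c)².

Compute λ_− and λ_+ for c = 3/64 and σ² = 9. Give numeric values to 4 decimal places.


c = 3/64 = 0.046875; √c = 0.216506.
λ_− = σ² (1 − √c)² = 9 · (1 − 0.216506)² = 9 · (0.783494)² = 5.524761.
λ_+ = σ² (1 + √c)² = 9 · (1 + 0.216506)² = 9 · (1.216506)² = 13.318989.

Rounded to 4 decimal places: λ_− ≈ 5.5248, λ_+ ≈ 13.3190.


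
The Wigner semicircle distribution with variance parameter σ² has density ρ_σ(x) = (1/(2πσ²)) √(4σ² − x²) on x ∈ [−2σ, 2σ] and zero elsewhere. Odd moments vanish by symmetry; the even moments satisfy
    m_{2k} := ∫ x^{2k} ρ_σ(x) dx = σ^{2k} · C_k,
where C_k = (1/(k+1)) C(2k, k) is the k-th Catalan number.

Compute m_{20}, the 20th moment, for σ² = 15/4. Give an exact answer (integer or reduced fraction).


By the scaled semicircle moment identity, m_{2k} = σ^{2k} · C_k with k = 10.
C_10 = (1/(k+1)) · C(2k, k) = (1/11) · C(20, 10) = (1/11) · 184756 = 16796.
σ^{2k} = (σ²)^k = (15/4)^10 = 576650390625/1048576.

Therefore m_{20} = σ^{20} · C_10 = (576650390625/1048576) · 16796 = 2421354990234375/262144.


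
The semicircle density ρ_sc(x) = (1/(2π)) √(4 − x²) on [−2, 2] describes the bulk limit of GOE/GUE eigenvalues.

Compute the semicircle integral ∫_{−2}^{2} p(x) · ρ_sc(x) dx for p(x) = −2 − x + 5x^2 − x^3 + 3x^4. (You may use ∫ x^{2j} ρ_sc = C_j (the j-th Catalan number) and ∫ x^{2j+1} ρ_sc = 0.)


Write p(x) = Σ a_i x^i, split into monomials and integrate each against ρ_sc separately.
Using ∫ x^{2j} ρ_sc = C_j = (1/(j+1)) C(2j, j) (Catalan numbers) and ∫ x^{2j+1} ρ_sc = 0 (odd monomials vanish by symmetry):
  i = 0 (even): a_0 · C_{0} = -2 · 1 = -2
  i = 1 (odd): ∫ x^1 ρ_sc = 0 (vanishes)
  i = 2 (even): a_2 · C_{1} = 5 · 1 = 5
  i = 3 (odd): ∫ x^3 ρ_sc = 0 (vanishes)
  i = 4 (even): a_4 · C_{2} = 3 · 2 = 6

Summing the contributions: ∫_{−2}^{2} p(x) ρ_sc(x) dx = (-2) + 5 + 6 = 9.


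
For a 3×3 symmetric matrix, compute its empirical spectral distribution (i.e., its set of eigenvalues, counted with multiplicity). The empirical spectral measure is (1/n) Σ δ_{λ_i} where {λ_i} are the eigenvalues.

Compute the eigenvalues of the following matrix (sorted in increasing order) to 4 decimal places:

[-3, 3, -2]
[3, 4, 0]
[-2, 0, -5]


Since M is real symmetric, all three eigenvalues are real; they are the roots of det(λI − M) = λ³ − (tr M) λ² + s λ − det M, where s is the sum of the principal 2×2 minors.
tr M = -3 + 4 + (-5) = -4.
s = ((-3)·4 − 3²) + ((-3)·(-5) − (-2)²) + (4·(-5) − 0²) = -21 + 11 + (-20) = -30.
det M (expand along row 1) = (-3)·(-20) − 3·(-15) + (-2)·8 = 89.
Characteristic polynomial: λ³ + 4λ² − 30λ − 89 = 0.
Substitute λ = y + (tr M)/3 = y − 1.333333 to remove the quadratic term: y³ + p·y + q = 0 with p = s − (tr M)²/3 = -35.333333 and q = −2(tr M)³/27 + (tr M)·s/3 − det M = -44.259259.
Three real roots ⇒ use the trigonometric (Viète) form: r = 2√(−p/3) = 6.863753, φ = arccos(3q/(p·r)) = arccos(0.547494) = 0.991430 rad.
y_k = r·cos(φ/3 − 2πk/3) for k = 0, 1, 2 gives y = 6.492340, -1.317318, -5.175022.
λ_k = y_k − 1.333333 gives λ = 5.1590, -2.6507, -6.5084 (check: the sum is -4.0000 = tr M).

Eigenvalues sorted in increasing order: [-6.5084, -2.6507, 5.1590].


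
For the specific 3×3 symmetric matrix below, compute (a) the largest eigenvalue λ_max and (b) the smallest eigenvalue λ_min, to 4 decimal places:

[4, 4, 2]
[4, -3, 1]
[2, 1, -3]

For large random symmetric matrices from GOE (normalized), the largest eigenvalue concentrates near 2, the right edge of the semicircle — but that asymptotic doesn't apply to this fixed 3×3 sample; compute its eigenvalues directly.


Since M is real symmetric, all three eigenvalues are real; they are the roots of det(λI − M) = λ³ − (tr M) λ² + s λ − det M, where s is the sum of the principal 2×2 minors.
tr M = 4 + (-3) + (-3) = -2.
s = (4·(-3) − 4²) + (4·(-3) − 2²) + ((-3)·(-3) − 1²) = -28 + (-16) + 8 = -36.
det M (expand along row 1) = 4·8 − 4·(-14) + 2·10 = 108.
Characteristic polynomial: λ³ + 2λ² − 36λ − 108 = 0.
Substitute λ = y + (tr M)/3 = y − 0.666667 to remove the quadratic term: y³ + p·y + q = 0 with p = s − (tr M)²/3 = -37.333333 and q = −2(tr M)³/27 + (tr M)·s/3 − det M = -83.407407.
Three real roots ⇒ use the trigonometric (Viète) form: r = 2√(−p/3) = 7.055337, φ = arccos(3q/(p·r)) = arccos(0.949973) = 0.317646 rad.
y_k = r·cos(φ/3 − 2πk/3) for k = 0, 1, 2 gives y = 7.015825, -2.862170, -4.153655.
λ_k = y_k − 0.666667 gives λ = 6.3492, -3.5288, -4.8203 (check: the sum is -2.0000 = tr M).

Hence λ_max = 6.3492 and λ_min = -4.8203.


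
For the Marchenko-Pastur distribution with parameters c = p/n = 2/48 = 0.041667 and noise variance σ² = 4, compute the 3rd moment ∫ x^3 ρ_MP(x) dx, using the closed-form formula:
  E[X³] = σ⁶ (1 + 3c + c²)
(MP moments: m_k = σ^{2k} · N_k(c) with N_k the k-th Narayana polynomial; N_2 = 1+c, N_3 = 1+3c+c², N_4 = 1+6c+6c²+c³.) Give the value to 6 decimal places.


E[X³] = σ⁶ (1 + 3c + c²) (third MP moment). With σ² = 4 (so σ⁶ = 64) and c = 2/48 = 0.041667: E[X³] = 64 · (1 + 3·0.041667 + (0.041667)²) = 64 · 1.126736.

So E[X^3] = 72.111111.


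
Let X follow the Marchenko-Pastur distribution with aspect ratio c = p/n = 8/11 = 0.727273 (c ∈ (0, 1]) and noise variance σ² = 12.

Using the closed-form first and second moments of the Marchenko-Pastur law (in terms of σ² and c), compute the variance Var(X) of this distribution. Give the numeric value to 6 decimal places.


Recall the MP moments m_1 = E[X] = σ² and m_2 = E[X²] = σ⁴ (1 + c).
m_1 = E[X] = σ² = 12, so m_1² = 144.
m_2 = E[X²] = σ⁴ (1 + c) = 144 · (1 + 0.727273) = 144 · 1.727273 = 248.727273.
(Note m_2 − m_1² simplifies to c · σ⁴ = 0.727273 · 144.)

Var(X) = m_2 − m_1² = 248.727273 − 144 = 104.727273.


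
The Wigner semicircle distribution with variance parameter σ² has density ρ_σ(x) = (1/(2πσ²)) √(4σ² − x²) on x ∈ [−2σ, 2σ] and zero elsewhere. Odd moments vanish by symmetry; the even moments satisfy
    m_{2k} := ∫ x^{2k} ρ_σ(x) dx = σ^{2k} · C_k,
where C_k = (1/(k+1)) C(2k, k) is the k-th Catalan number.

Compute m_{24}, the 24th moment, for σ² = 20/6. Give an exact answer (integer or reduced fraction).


By the scaled semicircle moment identity, m_{2k} = σ^{2k} · C_k with k = 12.
C_12 = (1/(k+1)) · C(2k, k) = (1/13) · C(24, 12) = (1/13) · 2704156 = 208012.
σ^{2k} = (σ²)^k = (20/6)^12 = 1000000000000/531441.

Therefore m_{24} = σ^{24} · C_12 = (1000000000000/531441) · 208012 = 208012000000000000/531441.


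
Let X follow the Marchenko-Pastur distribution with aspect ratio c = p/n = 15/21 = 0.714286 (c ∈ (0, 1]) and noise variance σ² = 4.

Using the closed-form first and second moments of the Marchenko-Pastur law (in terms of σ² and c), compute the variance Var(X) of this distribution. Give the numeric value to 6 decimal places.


Recall the MP moments m_1 = E[X] = σ² and m_2 = E[X²] = σ⁴ (1 + c).
m_1 = E[X] = σ² = 4, so m_1² = 16.
m_2 = E[X²] = σ⁴ (1 + c) = 16 · (1 + 0.714286) = 16 · 1.714286 = 27.428571.
(Note m_2 − m_1² simplifies to c · σ⁴ = 0.714286 · 16.)

Var(X) = m_2 − m_1² = 27.428571 − 16 = 11.428571.


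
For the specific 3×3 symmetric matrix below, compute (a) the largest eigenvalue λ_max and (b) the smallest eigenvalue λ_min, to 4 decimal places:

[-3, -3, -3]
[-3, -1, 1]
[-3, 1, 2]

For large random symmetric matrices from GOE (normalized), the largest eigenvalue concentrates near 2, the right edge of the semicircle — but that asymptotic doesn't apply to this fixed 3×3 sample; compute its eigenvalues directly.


Since M is real symmetric, all three eigenvalues are real; they are the roots of det(λI − M) = λ³ − (tr M) λ² + s λ − det M, where s is the sum of the principal 2×2 minors.
tr M = -3 + (-1) + 2 = -2.
s = ((-3)·(-1) − (-3)²) + ((-3)·2 − (-3)²) + ((-1)·2 − 1²) = -6 + (-15) + (-3) = -24.
det M (expand along row 1) = (-3)·(-3) − (-3)·(-3) + (-3)·(-6) = 18.
Characteristic polynomial: λ³ + 2λ² − 24λ − 18 = 0.
Substitute λ = y + (tr M)/3 = y − 0.666667 to remove the quadratic term: y³ + p·y + q = 0 with p = s − (tr M)²/3 = -25.333333 and q = −2(tr M)³/27 + (tr M)·s/3 − det M = -1.407407.
Three real roots ⇒ use the trigonometric (Viète) form: r = 2√(−p/3) = 5.811865, φ = arccos(3q/(p·r)) = arccos(0.028677) = 1.542115 rad.
y_k = r·cos(φ/3 − 2πk/3) for k = 0, 1, 2 gives y = 5.060774, -0.055562, -5.005212.
λ_k = y_k − 0.666667 gives λ = 4.3941, -0.7222, -5.6719 (check: the sum is -2.0000 = tr M).

Hence λ_max = 4.3941 and λ_min = -5.6719.


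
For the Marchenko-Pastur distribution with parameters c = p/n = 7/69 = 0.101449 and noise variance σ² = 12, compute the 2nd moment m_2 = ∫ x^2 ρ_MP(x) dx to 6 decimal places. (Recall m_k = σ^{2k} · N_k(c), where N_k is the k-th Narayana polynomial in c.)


E[X²] = σ⁴ (1 + c) (second MP moment). With σ² = 12 (so σ⁴ = 144) and c = 7/69 = 0.101449: E[X²] = 144 · (1 + 0.101449) = 144 · 1.101449.

So E[X^2] = 158.608696.


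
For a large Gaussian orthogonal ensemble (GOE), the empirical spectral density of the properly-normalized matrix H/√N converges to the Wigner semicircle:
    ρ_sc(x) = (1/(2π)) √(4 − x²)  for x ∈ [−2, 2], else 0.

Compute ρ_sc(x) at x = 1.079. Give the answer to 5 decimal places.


ρ_sc(x) = (1/(2π)) √(4 − x²). With x = 1.079:
  4 − x² = 4 − (1.079)² = 4 − 1.164241 = 2.835759.
  √(4 − x²) = 1.683971.
  1/(2π) = 0.159155.
  ρ_sc(1.079) = 0.159155 · 1.683971 = 0.268012.

Rounded to 5 decimal places: ρ_sc(1.079) ≈ 0.26801.
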